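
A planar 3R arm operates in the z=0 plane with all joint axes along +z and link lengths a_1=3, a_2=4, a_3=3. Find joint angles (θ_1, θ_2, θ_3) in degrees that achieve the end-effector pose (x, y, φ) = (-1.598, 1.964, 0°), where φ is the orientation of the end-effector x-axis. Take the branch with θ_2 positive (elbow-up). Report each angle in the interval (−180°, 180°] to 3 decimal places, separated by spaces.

wrist centre = target − a_3·(cos φ, sin φ) = (-4.5980, 1.9640)
cos θ_2 = (24.9989−3²−4²)/(2·3·4) = -0.0000; θ_2 = 90.0026° (elbow-up)
β = atan2(1.9640,-4.5980) = 156.8706°; ψ = atan2(4.0000,2.9998) = 53.1318°
θ_1 = β − ψ = 103.7388°
θ_3 = φ − θ_1 − θ_2 = 166.2585° (wrapped to (-180°,180°])

103.739 90.003 166.259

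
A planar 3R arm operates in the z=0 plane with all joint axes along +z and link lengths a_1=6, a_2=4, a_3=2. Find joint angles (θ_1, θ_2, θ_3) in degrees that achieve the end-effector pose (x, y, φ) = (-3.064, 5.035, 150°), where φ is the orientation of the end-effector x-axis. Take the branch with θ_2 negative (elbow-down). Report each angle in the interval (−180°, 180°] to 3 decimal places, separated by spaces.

149.994 -135.006 135.012

wrist centre = target − a_3·(cos φ, sin φ) = (-1.3319, 4.0350)
cos θ_2 = (18.0553−6²−4²)/(2·6·4) = -0.7072; θ_2 = -135.0060° (elbow-down)
β = atan2(4.0350,-1.3319) = 108.2680°; ψ = atan2(-2.8281,3.1713) = -41.7264°
θ_1 = β − ψ = 149.9944°
θ_3 = φ − θ_1 − θ_2 = 135.0116° (wrapped to (-180°,180°])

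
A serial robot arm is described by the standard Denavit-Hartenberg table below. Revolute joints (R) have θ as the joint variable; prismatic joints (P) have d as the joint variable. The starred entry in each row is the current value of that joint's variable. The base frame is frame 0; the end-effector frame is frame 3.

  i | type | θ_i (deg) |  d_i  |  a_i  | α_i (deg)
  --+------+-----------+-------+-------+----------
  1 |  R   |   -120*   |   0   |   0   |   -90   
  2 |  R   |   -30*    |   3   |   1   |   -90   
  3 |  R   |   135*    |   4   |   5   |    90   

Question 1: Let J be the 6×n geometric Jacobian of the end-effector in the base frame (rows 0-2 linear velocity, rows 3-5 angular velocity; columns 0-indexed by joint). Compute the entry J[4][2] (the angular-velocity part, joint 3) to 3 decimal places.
-0.433

axis z_2 = (-0.2500,-0.4330,-0.8660); lever o_n−o_2 = (-2.5309,2.6874,-5.2319)
cross product → J_v[:, 2] = (4.5928,0.8839,-1.7678)
J_ω[:, 2] = z_2
entry J[4][2] = -0.4330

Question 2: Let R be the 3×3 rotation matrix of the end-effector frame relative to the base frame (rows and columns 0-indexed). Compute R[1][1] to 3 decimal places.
-0.433

End-effector y-axis (col 1 of R) = (-0.2500,-0.4330,-0.8660)
R[1][1] = -0.4330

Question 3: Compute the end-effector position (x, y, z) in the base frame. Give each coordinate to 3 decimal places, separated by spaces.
-0.366 0.437 -4.732

after link 1: o_1 = (0.0000, 0.0000, 0.0000)
after link 2: o_2 = (2.1651, -2.2500, 0.5000)
after link 3: o_3 = (-0.3659, 0.4374, -4.7319)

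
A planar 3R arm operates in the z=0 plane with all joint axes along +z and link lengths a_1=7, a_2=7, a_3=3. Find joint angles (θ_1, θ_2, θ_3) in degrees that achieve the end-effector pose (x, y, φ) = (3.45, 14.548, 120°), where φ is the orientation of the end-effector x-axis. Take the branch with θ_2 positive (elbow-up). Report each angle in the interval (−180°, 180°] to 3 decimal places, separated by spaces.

wrist centre = target − a_3·(cos φ, sin φ) = (4.9500, 11.9499)
cos θ_2 = (167.3032−7²−7²)/(2·7·7) = 0.7072; θ_2 = 44.9944° (elbow-up)
β = atan2(11.9499,4.9500) = 67.4993°; ψ = atan2(4.9493,11.9502) = 22.4972°
θ_1 = β − ψ = 45.0020°
θ_3 = φ − θ_1 − θ_2 = 30.0035° (wrapped to (-180°,180°])

45.002 44.994 30.004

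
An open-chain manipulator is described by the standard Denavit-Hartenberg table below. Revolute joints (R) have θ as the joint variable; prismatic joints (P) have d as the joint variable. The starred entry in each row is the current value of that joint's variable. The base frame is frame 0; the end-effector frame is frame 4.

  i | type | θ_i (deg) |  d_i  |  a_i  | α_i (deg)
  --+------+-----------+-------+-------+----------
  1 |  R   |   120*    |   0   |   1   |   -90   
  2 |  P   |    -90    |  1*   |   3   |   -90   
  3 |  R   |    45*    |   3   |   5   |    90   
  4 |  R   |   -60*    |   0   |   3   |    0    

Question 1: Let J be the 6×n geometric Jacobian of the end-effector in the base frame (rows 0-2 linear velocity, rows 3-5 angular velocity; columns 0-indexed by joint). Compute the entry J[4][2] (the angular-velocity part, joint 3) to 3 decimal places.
0.866

axis z_2 = (-0.5000,0.8660,-0.0000); lever o_n−o_2 = (3.7795,2.6462,4.5962)
cross product → J_v[:, 2] = (3.9804,2.2981,-4.5962)
J_ω[:, 2] = z_2
entry J[4][2] = 0.8660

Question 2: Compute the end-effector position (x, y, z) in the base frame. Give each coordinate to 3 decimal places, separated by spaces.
2.413 3.012 7.596

after link 1: o_1 = (-0.5000, 0.8660, 0.0000)
after link 2: o_2 = (-1.3660, 0.3660, 3.0000)
after link 3: o_3 = (0.1958, 4.7319, 6.5355)
after link 4: o_4 = (2.4134, 3.0122, 7.5962)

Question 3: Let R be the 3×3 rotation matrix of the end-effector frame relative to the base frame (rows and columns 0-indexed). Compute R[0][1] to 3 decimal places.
End-effector y-axis (col 1 of R) = (0.2803,0.7392,0.6124)
R[0][1] = 0.2803

0.280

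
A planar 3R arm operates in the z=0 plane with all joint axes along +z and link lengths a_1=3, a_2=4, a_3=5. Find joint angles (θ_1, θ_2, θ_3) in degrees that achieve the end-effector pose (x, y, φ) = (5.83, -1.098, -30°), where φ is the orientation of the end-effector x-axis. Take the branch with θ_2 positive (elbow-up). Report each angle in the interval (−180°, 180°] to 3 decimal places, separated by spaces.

wrist centre = target − a_3·(cos φ, sin φ) = (1.4999, 1.4020)
cos θ_2 = (4.2152−3²−4²)/(2·3·4) = -0.8660; θ_2 = 150.0008° (elbow-up)
β = atan2(1.4020,1.4999) = 43.0683°; ψ = atan2(2.0000,-0.4641) = 103.0654°
θ_1 = β − ψ = -59.9971°
θ_3 = φ − θ_1 − θ_2 = -120.0037° (wrapped to (-180°,180°])

-59.997 150.001 -120.004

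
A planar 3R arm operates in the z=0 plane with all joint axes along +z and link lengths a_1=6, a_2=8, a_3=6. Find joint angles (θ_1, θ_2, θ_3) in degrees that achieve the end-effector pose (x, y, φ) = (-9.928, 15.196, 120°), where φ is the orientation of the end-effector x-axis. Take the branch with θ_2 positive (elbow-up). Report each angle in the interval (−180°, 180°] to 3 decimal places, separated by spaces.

89.997 60.004 -30.001

wrist centre = target − a_3·(cos φ, sin φ) = (-6.9280, 9.9998)
cos θ_2 = (147.9941−6²−8²)/(2·6·8) = 0.4999; θ_2 = 60.0040° (elbow-up)
β = atan2(9.9998,-6.9280) = 124.7146°; ψ = atan2(6.9285,9.9995) = 34.7174°
θ_1 = β − ψ = 89.9972°
θ_3 = φ − θ_1 − θ_2 = -30.0013° (wrapped to (-180°,180°])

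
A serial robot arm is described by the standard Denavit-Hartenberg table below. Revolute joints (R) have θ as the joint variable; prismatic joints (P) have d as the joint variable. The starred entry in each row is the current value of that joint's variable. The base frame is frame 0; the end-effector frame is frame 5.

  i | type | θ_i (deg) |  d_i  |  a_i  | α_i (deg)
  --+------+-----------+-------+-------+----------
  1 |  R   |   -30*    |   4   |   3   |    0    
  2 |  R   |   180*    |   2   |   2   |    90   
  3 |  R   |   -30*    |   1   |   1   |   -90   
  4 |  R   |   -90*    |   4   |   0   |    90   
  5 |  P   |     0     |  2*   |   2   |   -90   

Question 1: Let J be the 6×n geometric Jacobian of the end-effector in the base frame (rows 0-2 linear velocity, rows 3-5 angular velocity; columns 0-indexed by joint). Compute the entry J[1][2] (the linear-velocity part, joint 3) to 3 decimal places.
-1.982

axis z_2 = (0.5000,0.8660,0.0000); lever o_n−o_2 = (0.5179,3.1651,3.9641)
cross product → J_v[:, 2] = (3.4330,-1.9821,1.1340)
J_ω[:, 2] = z_2
entry J[1][2] = -1.9821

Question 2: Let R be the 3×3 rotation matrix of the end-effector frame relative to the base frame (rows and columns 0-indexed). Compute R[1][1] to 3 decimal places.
End-effector y-axis (col 1 of R) = (-0.7500,0.4330,-0.5000)
R[1][1] = 0.4330

0.433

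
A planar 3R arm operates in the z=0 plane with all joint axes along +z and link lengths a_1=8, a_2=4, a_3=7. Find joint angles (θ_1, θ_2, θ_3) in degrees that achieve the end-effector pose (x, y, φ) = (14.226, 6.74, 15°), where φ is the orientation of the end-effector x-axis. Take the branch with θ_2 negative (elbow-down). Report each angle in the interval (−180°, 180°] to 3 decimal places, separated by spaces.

59.998 -89.994 44.996

wrist centre = target − a_3·(cos φ, sin φ) = (7.4645, 4.9283)
cos θ_2 = (80.0069−8²−4²)/(2·8·4) = 0.0001; θ_2 = -89.9939° (elbow-down)
β = atan2(4.9283,7.4645) = 33.4338°; ψ = atan2(-4.0000,8.0004) = -26.5638°
θ_1 = β − ψ = 59.9976°
θ_3 = φ − θ_1 − θ_2 = 44.9962° (wrapped to (-180°,180°])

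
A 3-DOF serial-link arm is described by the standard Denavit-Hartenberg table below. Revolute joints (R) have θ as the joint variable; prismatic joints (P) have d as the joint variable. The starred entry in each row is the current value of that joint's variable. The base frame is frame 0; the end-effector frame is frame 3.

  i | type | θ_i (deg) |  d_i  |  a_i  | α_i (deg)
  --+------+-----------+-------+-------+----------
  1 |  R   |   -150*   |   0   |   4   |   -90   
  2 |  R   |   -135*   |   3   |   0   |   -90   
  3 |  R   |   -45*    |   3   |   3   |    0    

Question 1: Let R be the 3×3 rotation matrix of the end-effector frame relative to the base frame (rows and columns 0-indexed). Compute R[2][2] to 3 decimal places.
End-effector z-axis (col 2 of R) = (-0.6124,-0.3536,0.7071)
R[2][2] = 0.7071

0.707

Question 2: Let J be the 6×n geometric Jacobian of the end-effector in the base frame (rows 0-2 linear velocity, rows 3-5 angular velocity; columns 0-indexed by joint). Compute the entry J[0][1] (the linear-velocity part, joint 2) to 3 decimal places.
axis z_1 = (0.5000,-0.8660,0.0000); lever o_n−o_1 = (2.0226,-4.7459,3.6213)
cross product → J_v[:, 1] = (-3.1362,-1.8107,-0.6213)
J_ω[:, 1] = z_1
entry J[0][1] = -3.1362

-3.136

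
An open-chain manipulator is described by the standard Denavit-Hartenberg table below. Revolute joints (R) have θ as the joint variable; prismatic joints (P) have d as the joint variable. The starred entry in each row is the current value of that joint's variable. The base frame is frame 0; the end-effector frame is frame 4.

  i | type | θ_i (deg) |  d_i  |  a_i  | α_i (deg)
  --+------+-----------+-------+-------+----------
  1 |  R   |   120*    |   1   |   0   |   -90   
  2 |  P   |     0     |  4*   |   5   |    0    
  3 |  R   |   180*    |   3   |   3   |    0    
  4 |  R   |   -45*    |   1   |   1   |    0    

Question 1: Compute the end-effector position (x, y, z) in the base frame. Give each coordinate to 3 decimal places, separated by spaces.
after link 1: o_1 = (0.0000, 0.0000, 1.0000)
after link 2: o_2 = (-5.9641, 2.3301, 1.0000)
after link 3: o_3 = (-7.0622, -1.7679, 1.0000)
after link 4: o_4 = (-7.5746, -2.8803, 0.2929)

-7.575 -2.880 0.293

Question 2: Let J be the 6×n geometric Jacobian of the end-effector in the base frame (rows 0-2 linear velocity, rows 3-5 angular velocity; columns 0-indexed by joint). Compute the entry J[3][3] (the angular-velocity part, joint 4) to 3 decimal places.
-0.866

axis z_3 = (-0.8660,-0.5000,0.0000); lever o_n−o_3 = (-0.5125,-1.1124,-0.7071)
cross product → J_v[:, 3] = (0.3536,-0.6124,0.7071)
J_ω[:, 3] = z_3
entry J[3][3] = -0.8660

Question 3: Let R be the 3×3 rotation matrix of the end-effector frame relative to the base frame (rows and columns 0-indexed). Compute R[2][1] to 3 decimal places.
0.707

End-effector y-axis (col 1 of R) = (0.3536,-0.6124,0.7071)
R[2][1] = 0.7071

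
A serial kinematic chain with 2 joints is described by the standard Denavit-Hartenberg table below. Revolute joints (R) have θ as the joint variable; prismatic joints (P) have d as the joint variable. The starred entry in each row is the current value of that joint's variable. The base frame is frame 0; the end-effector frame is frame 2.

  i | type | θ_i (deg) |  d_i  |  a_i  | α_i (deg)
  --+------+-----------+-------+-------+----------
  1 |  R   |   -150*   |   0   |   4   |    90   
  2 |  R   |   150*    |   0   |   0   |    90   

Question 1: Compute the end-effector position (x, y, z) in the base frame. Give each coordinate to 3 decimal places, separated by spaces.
after link 1: o_1 = (-3.4641, -2.0000, 0.0000)
after link 2: o_2 = (-3.4641, -2.0000, 0.0000)

-3.464 -2.000 0.000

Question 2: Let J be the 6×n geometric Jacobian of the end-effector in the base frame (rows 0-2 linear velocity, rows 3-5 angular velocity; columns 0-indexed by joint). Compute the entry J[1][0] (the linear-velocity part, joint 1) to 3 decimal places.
axis z_0 = ẑ; lever o_n−o_0 = (-3.4641,-2.0000,0.0000)
cross product → J_v[:, 0] = (2.0000,-3.4641,0.0000)
J_ω[:, 0] = z_0
entry J[1][0] = -3.4641

-3.464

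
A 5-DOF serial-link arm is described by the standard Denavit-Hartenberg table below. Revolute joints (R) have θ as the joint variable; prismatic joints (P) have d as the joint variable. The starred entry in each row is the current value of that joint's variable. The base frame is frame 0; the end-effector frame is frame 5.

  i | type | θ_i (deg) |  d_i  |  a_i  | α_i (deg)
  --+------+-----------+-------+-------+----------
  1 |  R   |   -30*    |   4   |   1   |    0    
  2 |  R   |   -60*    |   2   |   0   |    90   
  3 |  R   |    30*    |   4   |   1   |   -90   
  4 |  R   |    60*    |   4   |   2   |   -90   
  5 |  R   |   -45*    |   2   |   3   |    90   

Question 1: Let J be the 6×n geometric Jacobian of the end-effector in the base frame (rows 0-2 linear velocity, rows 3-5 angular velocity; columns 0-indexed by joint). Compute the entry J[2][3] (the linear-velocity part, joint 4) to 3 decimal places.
-2.285

axis z_3 = (-0.0000,0.5000,0.8660); lever o_n−o_3 = (4.5692,2.7761,5.4655)
cross product → J_v[:, 3] = (0.3286,3.9570,-2.2846)
J_ω[:, 3] = z_3
entry J[2][3] = -2.2846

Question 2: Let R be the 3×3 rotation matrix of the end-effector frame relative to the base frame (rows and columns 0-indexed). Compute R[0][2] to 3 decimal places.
-0.612

End-effector z-axis (col 2 of R) = (-0.6124,0.6597,0.4356)
R[0][2] = -0.6124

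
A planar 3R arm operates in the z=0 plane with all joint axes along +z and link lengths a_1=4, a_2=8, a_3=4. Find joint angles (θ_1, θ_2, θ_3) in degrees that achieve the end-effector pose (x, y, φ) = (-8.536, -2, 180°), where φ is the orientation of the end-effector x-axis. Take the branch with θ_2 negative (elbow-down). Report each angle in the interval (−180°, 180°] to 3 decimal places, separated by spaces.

-30.003 -149.998 0.001

wrist centre = target − a_3·(cos φ, sin φ) = (-4.5360, -2.0000)
cos θ_2 = (24.5753−4²−8²)/(2·4·8) = -0.8660; θ_2 = -149.9983° (elbow-down)
β = atan2(-2.0000,-4.5360) = -156.2065°; ψ = atan2(-4.0002,-2.9281) = -126.2036°
θ_1 = β − ψ = -30.0029°
θ_3 = φ − θ_1 − θ_2 = 0.0013° (wrapped to (-180°,180°])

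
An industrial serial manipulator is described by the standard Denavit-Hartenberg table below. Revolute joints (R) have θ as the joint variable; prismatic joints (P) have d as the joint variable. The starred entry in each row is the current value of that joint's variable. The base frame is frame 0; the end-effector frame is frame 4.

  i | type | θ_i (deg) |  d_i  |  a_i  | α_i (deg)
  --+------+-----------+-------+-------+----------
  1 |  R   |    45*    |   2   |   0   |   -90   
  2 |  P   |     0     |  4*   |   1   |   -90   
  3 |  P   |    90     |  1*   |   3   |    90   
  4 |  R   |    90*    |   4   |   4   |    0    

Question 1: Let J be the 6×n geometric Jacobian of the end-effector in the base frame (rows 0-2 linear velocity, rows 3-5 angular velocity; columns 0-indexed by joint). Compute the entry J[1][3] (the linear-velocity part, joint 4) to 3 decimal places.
axis z_3 = (0.7071,0.7071,-0.0000); lever o_n−o_3 = (2.8284,2.8284,-4.0000)
cross product → J_v[:, 3] = (-2.8284,2.8284,0.0000)
J_ω[:, 3] = z_3
entry J[1][3] = 2.8284

2.828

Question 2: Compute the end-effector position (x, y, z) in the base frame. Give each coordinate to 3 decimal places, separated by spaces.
2.828 4.243 -3.000

after link 1: o_1 = (0.0000, 0.0000, 2.0000)
after link 2: o_2 = (-2.1213, 3.5355, 2.0000)
after link 3: o_3 = (0.0000, 1.4142, 1.0000)
after link 4: o_4 = (2.8284, 4.2426, -3.0000)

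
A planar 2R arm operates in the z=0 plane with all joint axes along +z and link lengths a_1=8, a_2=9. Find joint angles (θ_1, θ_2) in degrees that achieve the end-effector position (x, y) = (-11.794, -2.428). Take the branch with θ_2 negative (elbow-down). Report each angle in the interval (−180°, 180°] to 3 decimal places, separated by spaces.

-119.999 -90.003

cos θ_2 = (144.9936−8²−9²)/(2·8·9) = -0.0000; θ_2 = -90.0025° (elbow-down)
β = atan2(-2.4280,-11.7940) = -168.3672°; ψ = atan2(-9.0000,7.9996) = -48.3679°
θ_1 = β − ψ = -119.9993°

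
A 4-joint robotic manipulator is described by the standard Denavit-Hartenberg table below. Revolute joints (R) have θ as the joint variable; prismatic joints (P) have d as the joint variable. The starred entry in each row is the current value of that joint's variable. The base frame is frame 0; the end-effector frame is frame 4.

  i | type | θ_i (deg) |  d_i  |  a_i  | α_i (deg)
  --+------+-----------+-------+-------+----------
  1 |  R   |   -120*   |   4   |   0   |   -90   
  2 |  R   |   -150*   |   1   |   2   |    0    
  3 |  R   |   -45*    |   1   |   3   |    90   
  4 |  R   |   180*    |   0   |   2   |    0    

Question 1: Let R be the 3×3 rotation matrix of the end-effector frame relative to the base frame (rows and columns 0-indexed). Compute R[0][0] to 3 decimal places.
End-effector x-axis (col 0 of R) = (-0.4830,-0.8365,0.2588)
R[0][0] = -0.4830

-0.483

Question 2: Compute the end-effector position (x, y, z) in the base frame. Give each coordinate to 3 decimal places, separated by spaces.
after link 1: o_1 = (0.0000, 0.0000, 4.0000)
after link 2: o_2 = (1.7321, 1.0000, 5.0000)
after link 3: o_3 = (4.0470, 3.0095, 4.2235)
after link 4: o_4 = (3.0810, 1.3365, 4.7412)

3.081 1.337 4.741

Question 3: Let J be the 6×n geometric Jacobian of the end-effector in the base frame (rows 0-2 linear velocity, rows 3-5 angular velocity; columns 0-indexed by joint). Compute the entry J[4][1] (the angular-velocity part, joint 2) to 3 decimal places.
axis z_1 = (0.8660,-0.5000,0.0000); lever o_n−o_1 = (3.0810,1.3365,0.7412)
cross product → J_v[:, 1] = (-0.3706,-0.6419,2.6980)
J_ω[:, 1] = z_1
entry J[4][1] = -0.5000

-0.500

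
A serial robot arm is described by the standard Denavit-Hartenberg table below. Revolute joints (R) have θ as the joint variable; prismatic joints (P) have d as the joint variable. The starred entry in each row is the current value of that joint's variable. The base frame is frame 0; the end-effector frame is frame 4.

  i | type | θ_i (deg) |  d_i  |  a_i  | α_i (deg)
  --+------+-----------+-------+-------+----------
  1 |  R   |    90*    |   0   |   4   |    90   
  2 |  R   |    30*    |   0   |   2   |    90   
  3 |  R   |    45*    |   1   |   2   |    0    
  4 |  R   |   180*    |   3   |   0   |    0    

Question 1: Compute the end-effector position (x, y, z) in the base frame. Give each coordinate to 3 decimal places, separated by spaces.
after link 1: o_1 = (0.0000, 4.0000, 0.0000)
after link 2: o_2 = (0.0000, 5.7321, 1.0000)
after link 3: o_3 = (1.4142, 7.4568, 0.8411)
after link 4: o_4 = (1.4142, 8.9568, -1.7570)

1.414 8.957 -1.757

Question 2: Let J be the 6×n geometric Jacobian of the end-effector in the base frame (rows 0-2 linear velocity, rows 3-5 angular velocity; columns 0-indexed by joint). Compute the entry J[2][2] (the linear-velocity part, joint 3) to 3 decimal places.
axis z_2 = (0.0000,0.5000,-0.8660); lever o_n−o_2 = (1.4142,3.2247,-2.7570)
cross product → J_v[:, 2] = (1.4142,-1.2247,-0.7071)
J_ω[:, 2] = z_2
entry J[2][2] = -0.7071

-0.707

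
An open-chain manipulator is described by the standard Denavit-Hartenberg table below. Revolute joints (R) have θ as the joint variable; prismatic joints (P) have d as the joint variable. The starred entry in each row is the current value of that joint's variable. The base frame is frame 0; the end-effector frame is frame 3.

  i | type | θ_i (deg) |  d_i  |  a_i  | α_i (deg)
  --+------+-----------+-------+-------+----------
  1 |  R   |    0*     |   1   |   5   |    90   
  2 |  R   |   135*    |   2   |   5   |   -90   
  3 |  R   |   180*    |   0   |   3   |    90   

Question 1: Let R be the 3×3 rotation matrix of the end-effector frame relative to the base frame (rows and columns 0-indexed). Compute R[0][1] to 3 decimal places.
-0.707

End-effector y-axis (col 1 of R) = (-0.7071,-0.0000,-0.7071)
R[0][1] = -0.7071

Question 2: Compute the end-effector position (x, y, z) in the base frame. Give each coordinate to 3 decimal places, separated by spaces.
3.586 -2.000 2.414

after link 1: o_1 = (5.0000, 0.0000, 1.0000)
after link 2: o_2 = (1.4645, -2.0000, 4.5355)
after link 3: o_3 = (3.5858, -2.0000, 2.4142)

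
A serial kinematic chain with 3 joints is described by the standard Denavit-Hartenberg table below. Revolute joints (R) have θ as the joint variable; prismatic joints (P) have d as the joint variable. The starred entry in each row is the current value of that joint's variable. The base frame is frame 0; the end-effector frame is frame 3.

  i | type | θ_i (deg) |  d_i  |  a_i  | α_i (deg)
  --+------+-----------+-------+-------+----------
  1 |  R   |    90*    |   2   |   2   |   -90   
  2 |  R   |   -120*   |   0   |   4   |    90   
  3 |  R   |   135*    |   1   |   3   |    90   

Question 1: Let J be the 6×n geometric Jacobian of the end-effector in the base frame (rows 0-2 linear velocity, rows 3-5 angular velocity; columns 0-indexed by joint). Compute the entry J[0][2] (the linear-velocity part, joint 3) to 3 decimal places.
axis z_2 = (-0.0000,-0.8660,-0.5000); lever o_n−o_2 = (-2.1213,0.1946,-2.3371)
cross product → J_v[:, 2] = (2.1213,1.0607,-1.8371)
J_ω[:, 2] = z_2
entry J[0][2] = 2.1213

2.121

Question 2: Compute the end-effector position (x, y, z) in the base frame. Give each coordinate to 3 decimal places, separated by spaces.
after link 1: o_1 = (0.0000, 2.0000, 2.0000)
after link 2: o_2 = (0.0000, 0.0000, 5.4641)
after link 3: o_3 = (-2.1213, 0.1946, 3.1270)

-2.121 0.195 3.127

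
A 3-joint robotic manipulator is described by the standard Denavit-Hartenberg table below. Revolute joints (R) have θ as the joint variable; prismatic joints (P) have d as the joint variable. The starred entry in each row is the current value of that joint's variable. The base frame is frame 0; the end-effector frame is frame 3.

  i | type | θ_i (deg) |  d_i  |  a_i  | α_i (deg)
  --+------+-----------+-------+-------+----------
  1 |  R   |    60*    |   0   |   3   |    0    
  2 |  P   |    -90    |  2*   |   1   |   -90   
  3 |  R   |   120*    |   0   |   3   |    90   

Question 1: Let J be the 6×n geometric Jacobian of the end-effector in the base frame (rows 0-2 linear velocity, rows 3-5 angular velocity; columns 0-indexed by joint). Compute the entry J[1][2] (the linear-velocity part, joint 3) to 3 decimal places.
1.299

axis z_2 = (0.5000,0.8660,0.0000); lever o_n−o_2 = (-1.2990,0.7500,-2.5981)
cross product → J_v[:, 2] = (-2.2500,1.2990,1.5000)
J_ω[:, 2] = z_2
entry J[1][2] = 1.2990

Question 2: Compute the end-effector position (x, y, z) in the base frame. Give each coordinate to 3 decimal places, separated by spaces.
after link 1: o_1 = (1.5000, 2.5981, 0.0000)
after link 2: o_2 = (2.3660, 2.0981, 2.0000)
after link 3: o_3 = (1.0670, 2.8481, -0.5981)

1.067 2.848 -0.598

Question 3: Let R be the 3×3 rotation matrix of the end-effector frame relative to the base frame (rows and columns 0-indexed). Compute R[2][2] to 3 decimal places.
End-effector z-axis (col 2 of R) = (0.7500,-0.4330,-0.5000)
R[2][2] = -0.5000

-0.500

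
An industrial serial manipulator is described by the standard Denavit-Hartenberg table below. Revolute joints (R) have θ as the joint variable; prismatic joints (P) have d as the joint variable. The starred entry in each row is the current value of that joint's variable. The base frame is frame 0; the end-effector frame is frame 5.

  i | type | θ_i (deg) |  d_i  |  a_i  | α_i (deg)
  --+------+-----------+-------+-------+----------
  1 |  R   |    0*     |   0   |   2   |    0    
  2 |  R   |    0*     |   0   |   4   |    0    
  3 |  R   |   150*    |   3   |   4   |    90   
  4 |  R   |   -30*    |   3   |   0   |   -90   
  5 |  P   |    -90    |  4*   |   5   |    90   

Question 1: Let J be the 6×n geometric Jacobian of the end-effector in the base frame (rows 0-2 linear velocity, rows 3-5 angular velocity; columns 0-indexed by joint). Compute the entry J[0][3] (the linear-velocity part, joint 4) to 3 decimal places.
axis z_3 = (0.5000,0.8660,0.0000); lever o_n−o_3 = (2.2679,7.9282,3.4641)
cross product → J_v[:, 3] = (3.0000,-1.7321,2.0000)
J_ω[:, 3] = z_3
entry J[0][3] = 3.0000

3.000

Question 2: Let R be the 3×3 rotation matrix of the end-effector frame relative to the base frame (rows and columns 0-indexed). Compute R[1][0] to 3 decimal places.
0.866

End-effector x-axis (col 0 of R) = (0.5000,0.8660,-0.0000)
R[1][0] = 0.8660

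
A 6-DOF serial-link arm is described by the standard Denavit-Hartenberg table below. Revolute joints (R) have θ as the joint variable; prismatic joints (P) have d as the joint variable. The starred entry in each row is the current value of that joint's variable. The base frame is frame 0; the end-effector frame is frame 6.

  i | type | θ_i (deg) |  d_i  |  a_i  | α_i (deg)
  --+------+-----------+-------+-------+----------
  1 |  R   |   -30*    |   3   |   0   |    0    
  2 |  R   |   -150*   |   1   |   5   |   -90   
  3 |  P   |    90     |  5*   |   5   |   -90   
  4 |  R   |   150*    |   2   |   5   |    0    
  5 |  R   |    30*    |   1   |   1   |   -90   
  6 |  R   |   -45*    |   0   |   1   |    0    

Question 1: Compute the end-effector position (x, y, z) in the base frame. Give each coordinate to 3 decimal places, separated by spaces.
-1.293 -2.500 5.037

after link 1: o_1 = (0.0000, 0.0000, 3.0000)
after link 2: o_2 = (-5.0000, 0.0000, 4.0000)
after link 3: o_3 = (-5.0000, -5.0000, -1.0000)
after link 4: o_4 = (-3.0000, -2.5000, 3.3301)
after link 5: o_5 = (-2.0000, -2.5000, 4.3301)
after link 6: o_6 = (-1.2929, -2.5000, 5.0372)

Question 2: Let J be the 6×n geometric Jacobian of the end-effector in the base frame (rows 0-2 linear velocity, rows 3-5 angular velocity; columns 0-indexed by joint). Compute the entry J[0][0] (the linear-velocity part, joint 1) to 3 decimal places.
2.500

axis z_0 = ẑ; lever o_n−o_0 = (-1.2929,-2.5000,5.0372)
cross product → J_v[:, 0] = (2.5000,-1.2929,0.0000)
J_ω[:, 0] = z_0
entry J[0][0] = 2.5000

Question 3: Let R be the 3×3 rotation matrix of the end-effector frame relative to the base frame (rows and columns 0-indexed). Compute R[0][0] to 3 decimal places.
End-effector x-axis (col 0 of R) = (0.7071,0.0000,0.7071)
R[0][0] = 0.7071

0.707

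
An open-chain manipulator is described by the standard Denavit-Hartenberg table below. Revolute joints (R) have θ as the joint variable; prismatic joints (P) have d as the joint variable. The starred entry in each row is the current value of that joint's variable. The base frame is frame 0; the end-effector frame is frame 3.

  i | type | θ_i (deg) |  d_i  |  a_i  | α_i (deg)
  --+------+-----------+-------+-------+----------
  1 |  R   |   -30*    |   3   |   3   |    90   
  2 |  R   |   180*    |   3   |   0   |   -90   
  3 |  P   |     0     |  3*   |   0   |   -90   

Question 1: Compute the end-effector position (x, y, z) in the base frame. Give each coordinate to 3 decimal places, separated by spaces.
1.098 -4.098 0.000

after link 1: o_1 = (2.5981, -1.5000, 3.0000)
after link 2: o_2 = (1.0981, -4.0981, 3.0000)
after link 3: o_3 = (1.0981, -4.0981, 0.0000)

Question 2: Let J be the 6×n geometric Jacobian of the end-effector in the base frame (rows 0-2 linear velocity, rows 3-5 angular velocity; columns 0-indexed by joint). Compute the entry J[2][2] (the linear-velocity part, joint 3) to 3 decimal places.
-1.000

prismatic axis z_2 = (-0.0000,-0.0000,-1.0000)
J_v[:, 2] = z_2; J_ω[:, 2] = (0,0,0)
entry J[2][2] = -1.0000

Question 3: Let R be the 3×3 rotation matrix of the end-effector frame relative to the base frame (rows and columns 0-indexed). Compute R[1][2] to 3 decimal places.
0.866

End-effector z-axis (col 2 of R) = (0.5000,0.8660,-0.0000)
R[1][2] = 0.8660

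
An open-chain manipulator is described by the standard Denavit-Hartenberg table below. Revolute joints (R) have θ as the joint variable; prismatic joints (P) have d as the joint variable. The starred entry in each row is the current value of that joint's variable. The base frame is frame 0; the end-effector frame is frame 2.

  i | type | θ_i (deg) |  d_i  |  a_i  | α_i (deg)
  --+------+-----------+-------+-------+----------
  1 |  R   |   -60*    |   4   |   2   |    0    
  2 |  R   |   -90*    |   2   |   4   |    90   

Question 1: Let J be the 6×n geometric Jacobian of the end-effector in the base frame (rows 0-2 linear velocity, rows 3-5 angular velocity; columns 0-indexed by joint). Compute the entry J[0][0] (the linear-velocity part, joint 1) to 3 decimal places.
axis z_0 = ẑ; lever o_n−o_0 = (-2.4641,-3.7321,6.0000)
cross product → J_v[:, 0] = (3.7321,-2.4641,0.0000)
J_ω[:, 0] = z_0
entry J[0][0] = 3.7321

3.732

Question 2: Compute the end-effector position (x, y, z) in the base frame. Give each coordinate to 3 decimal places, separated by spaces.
after link 1: o_1 = (1.0000, -1.7321, 4.0000)
after link 2: o_2 = (-2.4641, -3.7321, 6.0000)

-2.464 -3.732 6.000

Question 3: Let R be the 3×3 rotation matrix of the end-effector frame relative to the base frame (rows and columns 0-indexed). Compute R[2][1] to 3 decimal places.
1.000

End-effector y-axis (col 1 of R) = (0.0000,-0.0000,1.0000)
R[2][1] = 1.0000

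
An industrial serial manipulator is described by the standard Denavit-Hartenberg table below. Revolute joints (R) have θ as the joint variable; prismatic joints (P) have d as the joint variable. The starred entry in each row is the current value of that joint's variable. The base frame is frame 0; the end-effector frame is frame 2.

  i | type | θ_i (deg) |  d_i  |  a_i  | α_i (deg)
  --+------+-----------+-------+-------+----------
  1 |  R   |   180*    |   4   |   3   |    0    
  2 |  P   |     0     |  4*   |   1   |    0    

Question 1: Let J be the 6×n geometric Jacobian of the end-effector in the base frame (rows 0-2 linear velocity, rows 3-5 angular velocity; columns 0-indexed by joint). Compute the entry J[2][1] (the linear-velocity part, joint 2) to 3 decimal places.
1.000

prismatic axis z_1 = (0.0000,0.0000,1.0000)
J_v[:, 1] = z_1; J_ω[:, 1] = (0,0,0)
entry J[2][1] = 1.0000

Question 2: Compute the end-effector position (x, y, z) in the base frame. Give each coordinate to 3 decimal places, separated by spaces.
after link 1: o_1 = (-3.0000, 0.0000, 4.0000)
after link 2: o_2 = (-4.0000, 0.0000, 8.0000)

-4.000 0.000 8.000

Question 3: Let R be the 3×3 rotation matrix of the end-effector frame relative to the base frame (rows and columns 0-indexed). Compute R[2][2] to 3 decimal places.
1.000

End-effector z-axis (col 2 of R) = (0.0000,0.0000,1.0000)
R[2][2] = 1.0000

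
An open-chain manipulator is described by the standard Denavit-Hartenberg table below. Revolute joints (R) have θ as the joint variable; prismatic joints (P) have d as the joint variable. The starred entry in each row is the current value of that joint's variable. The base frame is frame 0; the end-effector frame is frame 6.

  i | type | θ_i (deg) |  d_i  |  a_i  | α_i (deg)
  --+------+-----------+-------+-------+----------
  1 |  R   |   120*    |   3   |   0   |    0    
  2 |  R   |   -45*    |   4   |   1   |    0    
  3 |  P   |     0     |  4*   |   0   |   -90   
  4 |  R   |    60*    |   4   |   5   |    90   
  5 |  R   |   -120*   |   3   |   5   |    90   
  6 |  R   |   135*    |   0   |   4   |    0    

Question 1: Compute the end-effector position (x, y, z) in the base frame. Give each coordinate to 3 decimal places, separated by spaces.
0.025 8.280 10.524

after link 1: o_1 = (0.0000, 0.0000, 3.0000)
after link 2: o_2 = (0.2588, 0.9659, 7.0000)
after link 3: o_3 = (0.2588, 0.9659, 11.0000)
after link 4: o_4 = (-2.9578, 4.4160, 6.6699)
after link 5: o_5 = (1.5737, 4.5974, 10.3349)
after link 6: o_6 = (0.0246, 8.2805, 10.5244)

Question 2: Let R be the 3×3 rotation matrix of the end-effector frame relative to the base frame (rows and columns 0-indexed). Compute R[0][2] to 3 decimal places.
End-effector z-axis (col 2 of R) = (-0.5950,-0.2888,0.7500)
R[0][2] = -0.5950

-0.595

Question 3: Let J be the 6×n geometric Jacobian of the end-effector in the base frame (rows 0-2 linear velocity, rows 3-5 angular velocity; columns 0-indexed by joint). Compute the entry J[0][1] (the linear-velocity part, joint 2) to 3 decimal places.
-8.280

axis z_1 = (0.0000,0.0000,1.0000); lever o_n−o_1 = (0.0246,8.2805,7.5244)
cross product → J_v[:, 1] = (-8.2805,0.0246,0.0000)
J_ω[:, 1] = z_1
entry J[0][1] = -8.2805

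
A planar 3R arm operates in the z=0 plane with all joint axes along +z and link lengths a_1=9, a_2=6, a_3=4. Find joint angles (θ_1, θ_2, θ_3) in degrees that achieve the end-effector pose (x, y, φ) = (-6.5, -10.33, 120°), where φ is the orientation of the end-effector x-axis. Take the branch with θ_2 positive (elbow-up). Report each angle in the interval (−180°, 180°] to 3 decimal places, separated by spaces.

-120.002 30.004 -150.002

wrist centre = target − a_3·(cos φ, sin φ) = (-4.5000, -13.7941)
cos θ_2 = (210.5272−9²−6²)/(2·9·6) = 0.8660; θ_2 = 30.0037° (elbow-up)
β = atan2(-13.7941,-4.5000) = -108.0677°; ψ = atan2(3.0003,14.1960) = 11.9339°
θ_1 = β − ψ = -120.0016°
θ_3 = φ − θ_1 − θ_2 = -150.0021° (wrapped to (-180°,180°])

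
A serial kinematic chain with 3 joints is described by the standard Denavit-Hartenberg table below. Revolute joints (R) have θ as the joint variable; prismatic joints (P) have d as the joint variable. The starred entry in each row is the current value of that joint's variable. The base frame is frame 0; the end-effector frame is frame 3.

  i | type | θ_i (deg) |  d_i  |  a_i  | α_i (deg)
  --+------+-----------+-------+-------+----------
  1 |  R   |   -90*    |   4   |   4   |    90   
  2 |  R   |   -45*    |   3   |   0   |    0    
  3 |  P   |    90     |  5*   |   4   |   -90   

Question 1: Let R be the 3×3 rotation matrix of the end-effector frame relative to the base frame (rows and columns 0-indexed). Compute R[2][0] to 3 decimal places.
End-effector x-axis (col 0 of R) = (0.0000,-0.7071,0.7071)
R[2][0] = 0.7071

0.707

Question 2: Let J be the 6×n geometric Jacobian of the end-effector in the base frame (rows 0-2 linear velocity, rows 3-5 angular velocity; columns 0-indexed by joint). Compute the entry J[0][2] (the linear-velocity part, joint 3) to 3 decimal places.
-1.000

prismatic axis z_2 = (-1.0000,-0.0000,0.0000)
J_v[:, 2] = z_2; J_ω[:, 2] = (0,0,0)
entry J[0][2] = -1.0000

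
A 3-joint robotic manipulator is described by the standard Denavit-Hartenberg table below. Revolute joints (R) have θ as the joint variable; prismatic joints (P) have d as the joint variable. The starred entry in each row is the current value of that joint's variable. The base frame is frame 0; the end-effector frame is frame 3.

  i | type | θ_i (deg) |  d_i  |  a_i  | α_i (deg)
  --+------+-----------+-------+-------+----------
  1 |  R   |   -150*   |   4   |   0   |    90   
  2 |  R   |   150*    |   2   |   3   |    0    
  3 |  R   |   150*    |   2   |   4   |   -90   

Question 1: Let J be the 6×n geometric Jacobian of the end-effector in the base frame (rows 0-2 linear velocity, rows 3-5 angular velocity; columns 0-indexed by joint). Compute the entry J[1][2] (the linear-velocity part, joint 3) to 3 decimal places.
-1.732

axis z_2 = (-0.5000,0.8660,0.0000); lever o_n−o_2 = (-2.7321,0.7321,-3.4641)
cross product → J_v[:, 2] = (-3.0000,-1.7321,2.0000)
J_ω[:, 2] = z_2
entry J[1][2] = -1.7321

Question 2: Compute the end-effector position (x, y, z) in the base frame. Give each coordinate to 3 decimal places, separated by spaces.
-1.482 3.763 2.036

after link 1: o_1 = (0.0000, 0.0000, 4.0000)
after link 2: o_2 = (1.2500, 3.0311, 5.5000)
after link 3: o_3 = (-1.4821, 3.7631, 2.0359)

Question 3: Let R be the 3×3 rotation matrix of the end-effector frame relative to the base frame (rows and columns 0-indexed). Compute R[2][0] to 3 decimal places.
End-effector x-axis (col 0 of R) = (-0.4330,-0.2500,-0.8660)
R[2][0] = -0.8660

-0.866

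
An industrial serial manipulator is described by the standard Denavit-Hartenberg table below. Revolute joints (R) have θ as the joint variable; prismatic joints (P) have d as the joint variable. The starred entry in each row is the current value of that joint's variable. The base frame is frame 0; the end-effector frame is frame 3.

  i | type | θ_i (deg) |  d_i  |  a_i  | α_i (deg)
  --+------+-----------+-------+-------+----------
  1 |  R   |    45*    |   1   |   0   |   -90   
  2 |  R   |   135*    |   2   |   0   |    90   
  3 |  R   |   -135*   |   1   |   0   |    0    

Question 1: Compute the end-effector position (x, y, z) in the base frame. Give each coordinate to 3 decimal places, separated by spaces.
-0.914 1.914 0.293

after link 1: o_1 = (0.0000, 0.0000, 1.0000)
after link 2: o_2 = (-1.4142, 1.4142, 1.0000)
after link 3: o_3 = (-0.9142, 1.9142, 0.2929)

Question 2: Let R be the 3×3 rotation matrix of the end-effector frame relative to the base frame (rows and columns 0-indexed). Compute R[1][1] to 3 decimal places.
End-effector y-axis (col 1 of R) = (0.1464,-0.8536,-0.5000)
R[1][1] = -0.8536

-0.854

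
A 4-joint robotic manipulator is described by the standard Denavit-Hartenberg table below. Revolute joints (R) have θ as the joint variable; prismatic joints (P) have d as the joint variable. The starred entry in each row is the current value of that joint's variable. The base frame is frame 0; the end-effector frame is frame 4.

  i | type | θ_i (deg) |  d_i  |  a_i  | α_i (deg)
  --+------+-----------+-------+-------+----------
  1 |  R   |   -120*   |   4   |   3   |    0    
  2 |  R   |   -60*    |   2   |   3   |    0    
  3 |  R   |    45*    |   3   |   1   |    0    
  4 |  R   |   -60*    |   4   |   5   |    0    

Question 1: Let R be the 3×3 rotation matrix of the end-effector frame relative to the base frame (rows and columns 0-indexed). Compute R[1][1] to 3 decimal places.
-0.966

End-effector y-axis (col 1 of R) = (-0.2588,-0.9659,0.0000)
R[1][1] = -0.9659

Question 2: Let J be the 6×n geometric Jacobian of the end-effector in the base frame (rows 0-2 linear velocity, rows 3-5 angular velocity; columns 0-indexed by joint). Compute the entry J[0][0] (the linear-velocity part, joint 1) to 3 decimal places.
2.011

axis z_0 = ẑ; lever o_n−o_0 = (-10.0367,-2.0111,13.0000)
cross product → J_v[:, 0] = (2.0111,-10.0367,0.0000)
J_ω[:, 0] = z_0
entry J[0][0] = 2.0111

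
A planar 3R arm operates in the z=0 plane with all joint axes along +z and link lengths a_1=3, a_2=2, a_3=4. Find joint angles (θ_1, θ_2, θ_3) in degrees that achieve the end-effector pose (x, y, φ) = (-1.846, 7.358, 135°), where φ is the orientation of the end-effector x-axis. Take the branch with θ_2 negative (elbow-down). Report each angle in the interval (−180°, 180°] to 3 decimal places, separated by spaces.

95.535 -45.021 84.486

wrist centre = target − a_3·(cos φ, sin φ) = (0.9824, 4.5296)
cos θ_2 = (21.4822−3²−2²)/(2·3·2) = 0.7068; θ_2 = -45.0208° (elbow-down)
β = atan2(4.5296,0.9824) = 77.7626°; ψ = atan2(-1.4147,4.4137) = -17.7723°
θ_1 = β − ψ = 95.5348°
θ_3 = φ − θ_1 − θ_2 = 84.4860° (wrapped to (-180°,180°])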